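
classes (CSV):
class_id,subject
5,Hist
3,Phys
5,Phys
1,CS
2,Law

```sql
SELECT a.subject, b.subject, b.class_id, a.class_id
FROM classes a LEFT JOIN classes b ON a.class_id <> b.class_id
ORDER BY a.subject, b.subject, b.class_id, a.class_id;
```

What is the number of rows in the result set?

LEFT JOIN keeps every row from `classes a`; unmatched rows get NULL for `classes b`'s columns.
Matching on a.class_id <> b.class_id.
Matched pairs: 18; unmatched a rows kept: 0.
Total: 18 rows.

18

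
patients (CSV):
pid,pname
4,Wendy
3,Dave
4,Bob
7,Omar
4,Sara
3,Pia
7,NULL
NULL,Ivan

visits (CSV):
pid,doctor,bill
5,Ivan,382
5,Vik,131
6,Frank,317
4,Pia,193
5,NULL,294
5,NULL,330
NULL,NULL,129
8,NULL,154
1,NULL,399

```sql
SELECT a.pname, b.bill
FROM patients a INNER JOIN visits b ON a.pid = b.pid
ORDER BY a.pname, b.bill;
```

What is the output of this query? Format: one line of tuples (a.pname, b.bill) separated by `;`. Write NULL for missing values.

INNER JOIN keeps only pairs where the ON condition holds.
Matching on a.pid = b.pid. A NULL in a compared column never satisfies the condition.
- a[0] pid=4 → 1 match(es) in b → 1 row(s).
- a[1] pid=3 → no match; dropped.
- a[2] pid=4 → 1 match(es) in b → 1 row(s).
- a[3] pid=7 → no match; dropped.
- a[4] pid=4 → 1 match(es) in b → 1 row(s).
- a[5] pid=3 → no match; dropped.
- a[6] pid=7 → no match; dropped.
- a[7] pid=NULL → no match; dropped.
After projecting and ordering:
a.pname | b.bill
Bob | 193
Sara | 193
Wendy | 193

(Bob, 193); (Sara, 193); (Wendy, 193)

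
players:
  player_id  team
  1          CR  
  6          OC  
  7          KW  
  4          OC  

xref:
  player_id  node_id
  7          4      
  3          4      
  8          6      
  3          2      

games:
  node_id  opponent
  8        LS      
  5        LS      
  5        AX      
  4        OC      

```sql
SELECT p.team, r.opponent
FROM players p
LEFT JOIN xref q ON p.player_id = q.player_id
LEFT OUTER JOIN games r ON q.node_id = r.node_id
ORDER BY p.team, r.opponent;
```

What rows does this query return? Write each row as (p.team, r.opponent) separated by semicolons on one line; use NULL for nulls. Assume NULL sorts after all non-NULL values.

(CR, NULL); (KW, OC); (OC, NULL); (OC, NULL)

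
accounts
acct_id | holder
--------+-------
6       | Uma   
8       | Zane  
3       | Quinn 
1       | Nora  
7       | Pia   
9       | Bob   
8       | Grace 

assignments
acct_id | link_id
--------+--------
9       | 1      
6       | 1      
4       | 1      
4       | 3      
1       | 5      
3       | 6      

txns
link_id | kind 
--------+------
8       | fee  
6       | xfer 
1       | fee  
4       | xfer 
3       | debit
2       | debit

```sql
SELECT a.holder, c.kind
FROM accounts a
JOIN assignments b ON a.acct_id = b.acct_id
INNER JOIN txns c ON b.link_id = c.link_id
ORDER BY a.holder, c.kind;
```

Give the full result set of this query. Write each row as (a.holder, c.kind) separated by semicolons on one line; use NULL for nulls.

Step 1 — a INNER JOIN b on acct_id → 4 row(s).
Then INNER JOIN `txns c` on link_id: keep only rows whose b.link_id appears in c.

(Bob, fee); (Quinn, xfer); (Uma, fee)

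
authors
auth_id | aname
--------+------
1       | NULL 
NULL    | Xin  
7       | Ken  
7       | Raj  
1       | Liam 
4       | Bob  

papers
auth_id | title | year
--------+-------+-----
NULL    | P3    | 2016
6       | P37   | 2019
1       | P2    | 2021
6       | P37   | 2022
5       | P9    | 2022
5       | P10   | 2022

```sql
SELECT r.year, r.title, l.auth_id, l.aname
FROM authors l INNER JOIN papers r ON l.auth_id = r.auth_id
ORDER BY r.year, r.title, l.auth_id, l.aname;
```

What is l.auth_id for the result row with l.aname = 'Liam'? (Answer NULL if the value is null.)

INNER JOIN keeps only pairs where the ON condition holds.
Matching on l.auth_id = r.auth_id. A NULL in a compared column never satisfies the condition.
Matched pairs: 2.

1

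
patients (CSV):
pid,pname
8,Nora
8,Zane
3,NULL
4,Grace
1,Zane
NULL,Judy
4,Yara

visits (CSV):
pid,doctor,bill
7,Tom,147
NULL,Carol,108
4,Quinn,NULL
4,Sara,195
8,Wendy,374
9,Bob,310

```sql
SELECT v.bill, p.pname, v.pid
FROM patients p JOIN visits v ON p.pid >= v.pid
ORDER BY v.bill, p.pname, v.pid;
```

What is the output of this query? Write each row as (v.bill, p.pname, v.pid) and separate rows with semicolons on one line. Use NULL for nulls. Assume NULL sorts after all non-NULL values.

(147, Nora, 7); (147, Zane, 7); (195, Grace, 4); (195, Nora, 4); (195, Yara, 4); (195, Zane, 4); (374, Nora, 8); (374, Zane, 8); (NULL, Grace, 4); (NULL, Nora, 4); (NULL, Yara, 4); (NULL, Zane, 4)

INNER JOIN keeps only pairs where the ON condition holds.
Matching on p.pid >= v.pid. A NULL in a compared column never satisfies the condition.
- p row (pid=8): matches 4 v row(s) → 4 output row(s).
- p row (pid=8): matches 4 v row(s) → 4 output row(s).
- p row (pid=3): no match → dropped.
- p row (pid=4): matches 2 v row(s) → 2 output row(s).
- p row (pid=1): no match → dropped.
- p row (pid=NULL): no match → dropped.
- p row (pid=4): matches 2 v row(s) → 2 output row(s).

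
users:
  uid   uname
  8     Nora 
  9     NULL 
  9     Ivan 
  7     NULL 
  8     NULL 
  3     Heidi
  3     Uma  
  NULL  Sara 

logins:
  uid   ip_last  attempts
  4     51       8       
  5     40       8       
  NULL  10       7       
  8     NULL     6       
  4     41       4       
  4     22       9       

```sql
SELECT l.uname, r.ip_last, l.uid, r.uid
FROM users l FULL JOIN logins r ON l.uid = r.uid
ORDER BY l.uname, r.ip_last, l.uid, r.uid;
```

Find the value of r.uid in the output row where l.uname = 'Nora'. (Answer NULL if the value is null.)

8

FULL OUTER JOIN keeps every row from both sides; unmatched rows get NULL for the other side's columns.
Matching on l.uid = r.uid. A NULL in a compared column never satisfies the condition.
- l (uid=8) pairs with 1 row(s) of r.
- l (uid=9) has no partner → padded with NULL.
- l (uid=9) has no partner → padded with NULL.
- l (uid=7) has no partner → padded with NULL.
- l (uid=8) pairs with 1 row(s) of r.
- l (uid=3) has no partner → padded with NULL.
- l (uid=3) has no partner → padded with NULL.
- l (uid=NULL) has no partner → padded with NULL.
- plus 5 unmatched r row(s), each kept with NULL l columns.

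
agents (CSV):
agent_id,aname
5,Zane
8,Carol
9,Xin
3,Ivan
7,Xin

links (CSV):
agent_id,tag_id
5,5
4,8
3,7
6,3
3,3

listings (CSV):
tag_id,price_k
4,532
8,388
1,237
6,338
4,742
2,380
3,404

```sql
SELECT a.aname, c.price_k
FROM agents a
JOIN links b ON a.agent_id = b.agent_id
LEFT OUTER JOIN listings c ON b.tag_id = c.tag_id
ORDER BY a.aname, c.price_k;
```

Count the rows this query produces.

Joins associate left-to-right: agents INNER JOIN links on agent_id gives 3 intermediate row(s).
Then LEFT JOIN `listings c` on tag_id: each of those 3 rows is kept; rows whose b.tag_id has no match in c get NULL for c's columns.
Result: 3 row(s).

3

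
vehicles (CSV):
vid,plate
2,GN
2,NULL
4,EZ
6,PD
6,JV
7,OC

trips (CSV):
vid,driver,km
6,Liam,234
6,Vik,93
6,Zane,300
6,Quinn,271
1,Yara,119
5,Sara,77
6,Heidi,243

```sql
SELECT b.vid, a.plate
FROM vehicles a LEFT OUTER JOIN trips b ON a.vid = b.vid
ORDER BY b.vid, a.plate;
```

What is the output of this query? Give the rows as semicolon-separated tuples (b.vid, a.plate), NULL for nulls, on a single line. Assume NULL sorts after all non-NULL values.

LEFT JOIN keeps every row from `vehicles`; unmatched rows get NULL for `trips`'s columns.
Matching on a.vid = b.vid.
- a row (vid=2): no match → kept, b columns NULL.
- a row (vid=2): no match → kept, b columns NULL.
- a row (vid=4): no match → kept, b columns NULL.
- a row (vid=6): matches 5 b row(s) → 5 output row(s).
- a row (vid=6): matches 5 b row(s) → 5 output row(s).
- a row (vid=7): no match → kept, b columns NULL.

(6, JV); (6, JV); (6, JV); (6, JV); (6, JV); (6, PD); (6, PD); (6, PD); (6, PD); (6, PD); (NULL, EZ); (NULL, GN); (NULL, OC); (NULL, NULL)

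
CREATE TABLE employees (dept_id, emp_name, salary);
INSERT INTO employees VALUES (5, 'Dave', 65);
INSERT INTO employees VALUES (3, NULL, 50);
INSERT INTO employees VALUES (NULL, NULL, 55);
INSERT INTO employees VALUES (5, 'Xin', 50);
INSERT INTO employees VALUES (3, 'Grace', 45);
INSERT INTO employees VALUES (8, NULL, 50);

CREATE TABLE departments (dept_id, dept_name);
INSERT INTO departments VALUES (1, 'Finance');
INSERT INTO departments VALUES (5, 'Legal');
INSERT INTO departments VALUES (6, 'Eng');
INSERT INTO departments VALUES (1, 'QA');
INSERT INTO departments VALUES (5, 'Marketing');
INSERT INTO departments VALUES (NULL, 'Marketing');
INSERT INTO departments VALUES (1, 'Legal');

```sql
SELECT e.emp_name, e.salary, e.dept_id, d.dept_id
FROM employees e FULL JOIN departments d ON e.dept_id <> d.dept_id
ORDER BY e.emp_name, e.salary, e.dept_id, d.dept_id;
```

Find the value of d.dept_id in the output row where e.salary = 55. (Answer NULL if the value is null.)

FULL OUTER JOIN keeps every row from both sides; unmatched rows get NULL for the other side's columns.
Matching on e.dept_id <> d.dept_id. A NULL in a compared column never satisfies the condition.
- e row (dept_id=5): matches 4 d row(s) → 4 output row(s).
- e row (dept_id=3): matches 6 d row(s) → 6 output row(s).
- e row (dept_id=NULL): no match → kept, d columns NULL.
- e row (dept_id=5): matches 4 d row(s) → 4 output row(s).
- e row (dept_id=3): matches 6 d row(s) → 6 output row(s).
- e row (dept_id=8): matches 6 d row(s) → 6 output row(s).
- plus 1 unmatched d row(s), each kept with NULL e columns.

NULL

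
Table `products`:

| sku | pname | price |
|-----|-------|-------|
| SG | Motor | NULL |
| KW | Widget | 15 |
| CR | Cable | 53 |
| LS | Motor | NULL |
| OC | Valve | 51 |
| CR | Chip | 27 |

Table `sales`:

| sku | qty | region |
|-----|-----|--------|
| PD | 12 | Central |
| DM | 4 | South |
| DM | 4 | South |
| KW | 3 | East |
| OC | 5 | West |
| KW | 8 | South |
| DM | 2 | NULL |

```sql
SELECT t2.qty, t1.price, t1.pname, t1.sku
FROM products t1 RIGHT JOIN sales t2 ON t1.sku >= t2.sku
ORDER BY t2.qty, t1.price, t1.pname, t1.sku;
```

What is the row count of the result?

23

RIGHT JOIN keeps every row from `sales`; unmatched rows get NULL for `products`'s columns.
Matching on t1.sku >= t2.sku.
- t1 (sku=SG) pairs with 7 row(s) of t2.
- t1 (sku=KW) pairs with 5 row(s) of t2.
- t1 (sku=CR) has no partner in t2.
- t1 (sku=LS) pairs with 5 row(s) of t2.
- t1 (sku=OC) pairs with 6 row(s) of t2.
- t1 (sku=CR) has no partner in t2.
- every t2 row matched at least one t1 row.
Total: 23 rows.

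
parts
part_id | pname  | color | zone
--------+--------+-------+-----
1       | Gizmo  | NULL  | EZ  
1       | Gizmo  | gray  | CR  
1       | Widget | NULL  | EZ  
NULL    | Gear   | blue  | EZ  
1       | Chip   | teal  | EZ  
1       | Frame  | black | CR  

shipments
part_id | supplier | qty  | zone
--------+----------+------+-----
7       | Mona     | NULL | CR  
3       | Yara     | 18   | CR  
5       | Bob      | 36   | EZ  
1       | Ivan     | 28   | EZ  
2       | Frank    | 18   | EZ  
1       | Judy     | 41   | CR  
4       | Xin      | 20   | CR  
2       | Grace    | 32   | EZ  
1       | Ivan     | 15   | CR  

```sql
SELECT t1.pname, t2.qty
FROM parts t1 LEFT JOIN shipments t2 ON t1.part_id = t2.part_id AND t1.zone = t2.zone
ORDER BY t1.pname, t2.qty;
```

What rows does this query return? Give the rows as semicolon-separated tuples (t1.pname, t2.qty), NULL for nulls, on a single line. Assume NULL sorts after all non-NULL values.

(Chip, 28); (Frame, 15); (Frame, 41); (Gear, NULL); (Gizmo, 15); (Gizmo, 28); (Gizmo, 41); (Widget, 28)

LEFT JOIN keeps every row from `parts`; unmatched rows get NULL for `shipments`'s columns.
Matching on t1.part_id = t2.part_id AND t1.zone = t2.zone. A NULL in a compared column never satisfies the condition.
- t1[0] part_id=1, zone=EZ → 1 match(es) in t2 → 1 row(s).
- t1[1] part_id=1, zone=CR → 2 match(es) in t2 → 2 row(s).
- t1[2] part_id=1, zone=EZ → 1 match(es) in t2 → 1 row(s).
- t1[3] part_id=NULL, zone=EZ → no match; kept with NULLs on the t2 side.
- t1[4] part_id=1, zone=EZ → 1 match(es) in t2 → 1 row(s).
- t1[5] part_id=1, zone=CR → 2 match(es) in t2 → 2 row(s).
After projecting and ordering:
t1.pname | t2.qty
Chip | 28
Frame | 15
Frame | 41
Gear | NULL
Gizmo | 15
Gizmo | 28
Gizmo | 41
Widget | 28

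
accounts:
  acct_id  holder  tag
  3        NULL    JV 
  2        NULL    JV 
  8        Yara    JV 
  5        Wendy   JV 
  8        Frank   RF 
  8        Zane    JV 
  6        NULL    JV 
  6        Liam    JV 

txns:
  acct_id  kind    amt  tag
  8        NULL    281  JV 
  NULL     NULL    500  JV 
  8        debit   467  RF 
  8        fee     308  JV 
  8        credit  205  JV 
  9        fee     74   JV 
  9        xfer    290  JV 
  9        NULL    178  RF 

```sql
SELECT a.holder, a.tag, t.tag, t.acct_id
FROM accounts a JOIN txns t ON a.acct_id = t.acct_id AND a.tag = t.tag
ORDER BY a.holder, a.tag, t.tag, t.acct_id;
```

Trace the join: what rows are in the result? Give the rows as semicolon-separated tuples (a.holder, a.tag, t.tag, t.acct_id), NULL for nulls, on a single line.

(Frank, RF, RF, 8); (Yara, JV, JV, 8); (Yara, JV, JV, 8); (Yara, JV, JV, 8); (Zane, JV, JV, 8); (Zane, JV, JV, 8); (Zane, JV, JV, 8)

INNER JOIN keeps only pairs where the ON condition holds.
Matching on a.acct_id = t.acct_id AND a.tag = t.tag. A NULL in a compared column never satisfies the condition.
Matched pairs: 7.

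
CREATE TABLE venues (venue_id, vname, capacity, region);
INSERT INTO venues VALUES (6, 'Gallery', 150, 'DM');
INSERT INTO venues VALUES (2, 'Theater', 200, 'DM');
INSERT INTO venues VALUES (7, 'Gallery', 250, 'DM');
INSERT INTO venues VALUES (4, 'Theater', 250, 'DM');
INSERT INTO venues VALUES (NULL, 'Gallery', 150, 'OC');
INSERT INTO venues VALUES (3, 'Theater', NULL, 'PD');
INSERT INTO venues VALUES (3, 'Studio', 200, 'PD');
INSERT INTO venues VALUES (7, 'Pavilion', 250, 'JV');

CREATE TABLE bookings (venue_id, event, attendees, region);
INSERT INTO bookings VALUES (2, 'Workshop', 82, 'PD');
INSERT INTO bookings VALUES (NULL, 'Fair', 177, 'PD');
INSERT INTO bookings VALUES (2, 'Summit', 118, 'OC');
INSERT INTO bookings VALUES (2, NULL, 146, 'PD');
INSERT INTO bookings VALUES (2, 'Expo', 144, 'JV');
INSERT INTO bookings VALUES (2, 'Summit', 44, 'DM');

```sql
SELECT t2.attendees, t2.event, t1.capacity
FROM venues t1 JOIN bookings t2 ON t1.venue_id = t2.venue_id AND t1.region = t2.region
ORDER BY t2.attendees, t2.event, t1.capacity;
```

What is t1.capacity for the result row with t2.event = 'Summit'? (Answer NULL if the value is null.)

INNER JOIN keeps only pairs where the ON condition holds.
Matching on t1.venue_id = t2.venue_id AND t1.region = t2.region. A NULL in a compared column never satisfies the condition.
- t1 row (venue_id=6, region=DM): no match → dropped.
- t1 row (venue_id=2, region=DM): matches 1 t2 row(s) → 1 output row(s).
- t1 row (venue_id=7, region=DM): no match → dropped.
- t1 row (venue_id=4, region=DM): no match → dropped.
- t1 row (venue_id=NULL, region=OC): no match → dropped.
- t1 row (venue_id=3, region=PD): no match → dropped.
- t1 row (venue_id=3, region=PD): no match → dropped.
- t1 row (venue_id=7, region=JV): no match → dropped.

200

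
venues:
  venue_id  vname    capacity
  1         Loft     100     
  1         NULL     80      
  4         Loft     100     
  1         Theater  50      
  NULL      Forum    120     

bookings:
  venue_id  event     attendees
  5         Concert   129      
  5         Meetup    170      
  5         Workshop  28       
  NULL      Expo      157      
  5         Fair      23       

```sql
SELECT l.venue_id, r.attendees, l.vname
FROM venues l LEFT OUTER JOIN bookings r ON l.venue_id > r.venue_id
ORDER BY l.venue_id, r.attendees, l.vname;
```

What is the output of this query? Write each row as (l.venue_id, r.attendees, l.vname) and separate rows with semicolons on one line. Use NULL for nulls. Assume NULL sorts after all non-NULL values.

LEFT JOIN keeps every row from `venues`; unmatched rows get NULL for `bookings`'s columns.
Matching on l.venue_id > r.venue_id. A NULL in a compared column never satisfies the condition.
- venue_id=1: no r row matches, row kept with r columns NULL.
- venue_id=1: no r row matches, row kept with r columns NULL.
- venue_id=4: no r row matches, row kept with r columns NULL.
- venue_id=1: no r row matches, row kept with r columns NULL.
- venue_id=NULL: no r row matches, row kept with r columns NULL.
After projecting and ordering:
l.venue_id | r.attendees | l.vname
1 | NULL | Loft
1 | NULL | Theater
1 | NULL | NULL
4 | NULL | Loft
NULL | NULL | Forum

(1, NULL, Loft); (1, NULL, Theater); (1, NULL, NULL); (4, NULL, Loft); (NULL, NULL, Forum)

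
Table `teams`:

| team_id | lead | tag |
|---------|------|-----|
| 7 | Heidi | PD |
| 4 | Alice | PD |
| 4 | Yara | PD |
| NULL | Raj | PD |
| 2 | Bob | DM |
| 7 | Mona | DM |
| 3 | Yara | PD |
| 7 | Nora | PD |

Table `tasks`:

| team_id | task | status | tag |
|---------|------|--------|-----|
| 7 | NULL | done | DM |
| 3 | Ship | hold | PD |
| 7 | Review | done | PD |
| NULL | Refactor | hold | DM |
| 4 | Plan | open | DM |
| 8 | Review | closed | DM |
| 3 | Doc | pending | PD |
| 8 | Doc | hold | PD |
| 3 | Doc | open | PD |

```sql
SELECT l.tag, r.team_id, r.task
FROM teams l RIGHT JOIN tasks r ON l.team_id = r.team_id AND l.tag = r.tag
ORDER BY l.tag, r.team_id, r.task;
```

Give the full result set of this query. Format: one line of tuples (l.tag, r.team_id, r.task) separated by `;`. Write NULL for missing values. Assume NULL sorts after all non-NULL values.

RIGHT JOIN keeps every row from `tasks`; unmatched rows get NULL for `teams`'s columns.
Matching on l.team_id = r.team_id AND l.tag = r.tag. A NULL in a compared column never satisfies the condition.
- l[0] team_id=7, tag=PD → 1 match(es) in r → 1 row(s).
- l[1] team_id=4, tag=PD → no match.
- l[2] team_id=4, tag=PD → no match.
- l[3] team_id=NULL, tag=PD → no match.
- l[4] team_id=2, tag=DM → no match.
- l[5] team_id=7, tag=DM → 1 match(es) in r → 1 row(s).
- l[6] team_id=3, tag=PD → 3 match(es) in r → 3 row(s).
- l[7] team_id=7, tag=PD → 1 match(es) in r → 1 row(s).
- 4 row(s) from r found no l partner → padded with NULL.
After projecting and ordering:
l.tag | r.team_id | r.task
DM | 7 | NULL
PD | 3 | Doc
PD | 3 | Doc
PD | 3 | Ship
PD | 7 | Review
PD | 7 | Review
NULL | 4 | Plan
NULL | 8 | Doc
NULL | 8 | Review
NULL | NULL | Refactor

(DM, 7, NULL); (PD, 3, Doc); (PD, 3, Doc); (PD, 3, Ship); (PD, 7, Review); (PD, 7, Review); (NULL, 4, Plan); (NULL, 8, Doc); (NULL, 8, Review); (NULL, NULL, Refactor)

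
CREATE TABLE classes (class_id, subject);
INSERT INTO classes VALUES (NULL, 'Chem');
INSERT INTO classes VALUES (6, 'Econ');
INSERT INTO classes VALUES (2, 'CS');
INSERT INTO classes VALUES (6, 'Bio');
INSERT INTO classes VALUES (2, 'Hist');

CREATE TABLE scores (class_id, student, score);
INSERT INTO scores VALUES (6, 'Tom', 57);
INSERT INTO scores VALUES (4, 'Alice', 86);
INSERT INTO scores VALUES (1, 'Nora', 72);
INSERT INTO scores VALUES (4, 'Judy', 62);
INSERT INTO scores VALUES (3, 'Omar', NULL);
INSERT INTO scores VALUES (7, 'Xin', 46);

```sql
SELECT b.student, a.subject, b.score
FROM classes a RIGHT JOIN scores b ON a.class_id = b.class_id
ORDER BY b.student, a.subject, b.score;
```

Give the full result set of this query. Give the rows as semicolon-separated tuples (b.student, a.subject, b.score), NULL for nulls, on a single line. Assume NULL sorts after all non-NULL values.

(Alice, NULL, 86); (Judy, NULL, 62); (Nora, NULL, 72); (Omar, NULL, NULL); (Tom, Bio, 57); (Tom, Econ, 57); (Xin, NULL, 46)

RIGHT JOIN keeps every row from `scores`; unmatched rows get NULL for `classes`'s columns.
Matching on a.class_id = b.class_id. A NULL in a compared column never satisfies the condition.
- a row (class_id=NULL): no match.
- a row (class_id=6): matches 1 b row(s) → 1 output row(s).
- a row (class_id=2): no match.
- a row (class_id=6): matches 1 b row(s) → 1 output row(s).
- a row (class_id=2): no match.
- plus 5 unmatched b row(s), each kept with NULL a columns.
After projecting and ordering:
b.student | a.subject | b.score
Alice | NULL | 86
Judy | NULL | 62
Nora | NULL | 72
Omar | NULL | NULL
Tom | Bio | 57
Tom | Econ | 57
Xin | NULL | 46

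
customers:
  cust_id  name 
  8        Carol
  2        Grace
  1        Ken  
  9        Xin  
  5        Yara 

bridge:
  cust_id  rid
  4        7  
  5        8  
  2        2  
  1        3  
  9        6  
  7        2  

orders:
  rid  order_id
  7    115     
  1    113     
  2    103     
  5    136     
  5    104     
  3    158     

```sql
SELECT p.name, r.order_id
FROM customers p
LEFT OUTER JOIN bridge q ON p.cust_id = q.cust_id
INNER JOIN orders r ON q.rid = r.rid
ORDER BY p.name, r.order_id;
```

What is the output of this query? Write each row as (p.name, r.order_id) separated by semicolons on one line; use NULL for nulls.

Evaluate left to right. First `customers p LEFT JOIN bridge q` on cust_id: 5 row(s).
Then INNER JOIN `orders r` on rid: keep only rows whose q.rid appears in r.

(Grace, 103); (Ken, 158)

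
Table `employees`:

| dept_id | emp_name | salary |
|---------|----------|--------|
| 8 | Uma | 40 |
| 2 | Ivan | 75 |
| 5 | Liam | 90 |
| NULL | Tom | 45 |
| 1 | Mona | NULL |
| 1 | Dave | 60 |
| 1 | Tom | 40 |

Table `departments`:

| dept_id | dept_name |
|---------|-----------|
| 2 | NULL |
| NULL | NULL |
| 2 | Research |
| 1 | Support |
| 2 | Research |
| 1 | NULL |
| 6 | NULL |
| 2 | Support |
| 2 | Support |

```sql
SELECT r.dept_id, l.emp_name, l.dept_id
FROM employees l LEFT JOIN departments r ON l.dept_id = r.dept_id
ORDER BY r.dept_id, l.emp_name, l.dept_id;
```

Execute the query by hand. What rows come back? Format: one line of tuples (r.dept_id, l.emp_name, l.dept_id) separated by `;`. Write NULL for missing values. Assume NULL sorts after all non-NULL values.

(1, Dave, 1); (1, Dave, 1); (1, Mona, 1); (1, Mona, 1); (1, Tom, 1); (1, Tom, 1); (2, Ivan, 2); (2, Ivan, 2); (2, Ivan, 2); (2, Ivan, 2); (2, Ivan, 2); (NULL, Liam, 5); (NULL, Tom, NULL); (NULL, Uma, 8)

LEFT JOIN keeps every row from `employees`; unmatched rows get NULL for `departments`'s columns.
Matching on l.dept_id = r.dept_id. A NULL in a compared column never satisfies the condition.
- l row (dept_id=8): no match → kept, r columns NULL.
- l row (dept_id=2): matches 5 r row(s) → 5 output row(s).
- l row (dept_id=5): no match → kept, r columns NULL.
- l row (dept_id=NULL): no match → kept, r columns NULL.
- l row (dept_id=1): matches 2 r row(s) → 2 output row(s).
- l row (dept_id=1): matches 2 r row(s) → 2 output row(s).
- l row (dept_id=1): matches 2 r row(s) → 2 output row(s).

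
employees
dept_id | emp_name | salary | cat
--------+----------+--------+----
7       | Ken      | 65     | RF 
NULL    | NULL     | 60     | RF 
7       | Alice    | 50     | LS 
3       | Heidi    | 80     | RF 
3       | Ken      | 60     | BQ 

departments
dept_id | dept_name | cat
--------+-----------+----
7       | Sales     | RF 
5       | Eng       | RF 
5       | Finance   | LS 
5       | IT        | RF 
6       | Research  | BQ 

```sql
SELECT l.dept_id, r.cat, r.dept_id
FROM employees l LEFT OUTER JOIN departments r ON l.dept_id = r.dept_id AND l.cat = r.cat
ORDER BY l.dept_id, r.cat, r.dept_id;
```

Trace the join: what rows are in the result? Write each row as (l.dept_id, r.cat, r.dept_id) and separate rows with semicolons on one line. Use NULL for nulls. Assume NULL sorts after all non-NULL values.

(3, NULL, NULL); (3, NULL, NULL); (7, RF, 7); (7, NULL, NULL); (NULL, NULL, NULL)

LEFT JOIN keeps every row from `employees`; unmatched rows get NULL for `departments`'s columns.
Matching on l.dept_id = r.dept_id AND l.cat = r.cat. A NULL in a compared column never satisfies the condition.
- dept_id=7, cat=RF: 1 matching r row(s), so 1 row(s) emitted.
- dept_id=NULL, cat=RF: no r row matches, row kept with r columns NULL.
- dept_id=7, cat=LS: no r row matches, row kept with r columns NULL.
- dept_id=3, cat=RF: no r row matches, row kept with r columns NULL.
- dept_id=3, cat=BQ: no r row matches, row kept with r columns NULL.
After projecting and ordering:
l.dept_id | r.cat | r.dept_id
3 | NULL | NULL
3 | NULL | NULL
7 | RF | 7
7 | NULL | NULL
NULL | NULL | NULL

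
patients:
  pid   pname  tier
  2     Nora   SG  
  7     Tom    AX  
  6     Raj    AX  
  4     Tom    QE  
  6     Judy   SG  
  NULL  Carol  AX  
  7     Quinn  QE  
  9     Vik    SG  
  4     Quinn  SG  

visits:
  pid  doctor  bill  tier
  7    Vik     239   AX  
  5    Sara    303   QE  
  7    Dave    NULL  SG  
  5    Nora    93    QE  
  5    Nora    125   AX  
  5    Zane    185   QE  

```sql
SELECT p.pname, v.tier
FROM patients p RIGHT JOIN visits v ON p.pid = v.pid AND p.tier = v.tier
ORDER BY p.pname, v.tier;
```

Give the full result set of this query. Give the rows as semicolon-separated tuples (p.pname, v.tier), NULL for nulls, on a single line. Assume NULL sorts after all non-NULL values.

(Tom, AX); (NULL, AX); (NULL, QE); (NULL, QE); (NULL, QE); (NULL, SG)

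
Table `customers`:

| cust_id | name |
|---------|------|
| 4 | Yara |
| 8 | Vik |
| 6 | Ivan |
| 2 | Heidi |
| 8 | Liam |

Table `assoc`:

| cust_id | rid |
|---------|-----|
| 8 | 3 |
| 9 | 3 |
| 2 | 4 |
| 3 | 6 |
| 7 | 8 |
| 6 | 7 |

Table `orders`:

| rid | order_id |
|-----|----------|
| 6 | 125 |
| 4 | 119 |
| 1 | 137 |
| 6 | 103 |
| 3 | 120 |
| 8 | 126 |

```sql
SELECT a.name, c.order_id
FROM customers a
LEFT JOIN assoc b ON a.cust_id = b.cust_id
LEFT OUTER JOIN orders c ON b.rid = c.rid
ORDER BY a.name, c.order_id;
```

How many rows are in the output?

5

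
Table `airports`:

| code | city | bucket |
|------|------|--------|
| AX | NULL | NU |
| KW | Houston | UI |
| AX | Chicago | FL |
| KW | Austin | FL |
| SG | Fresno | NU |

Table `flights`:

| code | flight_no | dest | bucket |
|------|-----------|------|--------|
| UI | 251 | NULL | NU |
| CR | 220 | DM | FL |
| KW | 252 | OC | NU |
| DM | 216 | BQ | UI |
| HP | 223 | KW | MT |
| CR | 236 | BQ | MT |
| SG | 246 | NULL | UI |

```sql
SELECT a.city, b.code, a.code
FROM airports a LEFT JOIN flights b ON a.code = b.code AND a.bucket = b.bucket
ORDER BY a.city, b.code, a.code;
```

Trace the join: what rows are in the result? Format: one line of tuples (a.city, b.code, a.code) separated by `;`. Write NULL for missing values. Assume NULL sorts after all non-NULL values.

LEFT JOIN keeps every row from `airports`; unmatched rows get NULL for `flights`'s columns.
Matching on a.code = b.code AND a.bucket = b.bucket.
- code=AX, bucket=NU: no b row matches, row kept with b columns NULL.
- code=KW, bucket=UI: no b row matches, row kept with b columns NULL.
- code=AX, bucket=FL: no b row matches, row kept with b columns NULL.
- code=KW, bucket=FL: no b row matches, row kept with b columns NULL.
- code=SG, bucket=NU: no b row matches, row kept with b columns NULL.
After projecting and ordering:
a.city | b.code | a.code
Austin | NULL | KW
Chicago | NULL | AX
Fresno | NULL | SG
Houston | NULL | KW
NULL | NULL | AX

(Austin, NULL, KW); (Chicago, NULL, AX); (Fresno, NULL, SG); (Houston, NULL, KW); (NULL, NULL, AX)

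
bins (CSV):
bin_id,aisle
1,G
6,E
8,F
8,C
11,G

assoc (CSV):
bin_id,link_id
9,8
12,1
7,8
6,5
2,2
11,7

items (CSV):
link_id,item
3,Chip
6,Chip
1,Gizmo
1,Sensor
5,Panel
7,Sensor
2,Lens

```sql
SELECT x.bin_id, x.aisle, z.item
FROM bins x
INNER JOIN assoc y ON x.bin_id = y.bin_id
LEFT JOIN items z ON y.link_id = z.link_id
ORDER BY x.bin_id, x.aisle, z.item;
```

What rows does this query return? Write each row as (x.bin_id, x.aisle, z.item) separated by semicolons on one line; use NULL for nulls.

(6, E, Panel); (11, G, Sensor)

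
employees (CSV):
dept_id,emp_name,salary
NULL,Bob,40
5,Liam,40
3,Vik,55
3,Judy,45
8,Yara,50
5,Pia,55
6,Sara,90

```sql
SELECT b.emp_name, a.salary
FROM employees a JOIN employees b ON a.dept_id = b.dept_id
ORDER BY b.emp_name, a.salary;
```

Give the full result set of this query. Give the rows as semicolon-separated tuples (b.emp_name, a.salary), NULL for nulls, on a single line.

(Judy, 45); (Judy, 55); (Liam, 40); (Liam, 55); (Pia, 40); (Pia, 55); (Sara, 90); (Vik, 45); (Vik, 55); (Yara, 50)

INNER JOIN keeps only pairs where the ON condition holds.
Matching on a.dept_id = b.dept_id. A NULL in a compared column never satisfies the condition.
- a row (dept_id=NULL): no match → dropped.
- a row (dept_id=5): matches 2 b row(s) → 2 output row(s).
- a row (dept_id=3): matches 2 b row(s) → 2 output row(s).
- a row (dept_id=3): matches 2 b row(s) → 2 output row(s).
- a row (dept_id=8): matches 1 b row(s) → 1 output row(s).
- a row (dept_id=5): matches 2 b row(s) → 2 output row(s).
- a row (dept_id=6): matches 1 b row(s) → 1 output row(s).
After projecting and ordering:
b.emp_name | a.salary
Judy | 45
Judy | 55
Liam | 40
Liam | 55
Pia | 40
Pia | 55
Sara | 90
Vik | 45
Vik | 55
Yara | 50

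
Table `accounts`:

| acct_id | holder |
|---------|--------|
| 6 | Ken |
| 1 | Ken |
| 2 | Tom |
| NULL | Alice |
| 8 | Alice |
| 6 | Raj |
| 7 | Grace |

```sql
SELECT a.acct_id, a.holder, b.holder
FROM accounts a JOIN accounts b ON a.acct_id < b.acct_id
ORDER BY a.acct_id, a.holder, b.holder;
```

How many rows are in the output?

INNER JOIN keeps only pairs where the ON condition holds.
Matching on a.acct_id < b.acct_id. A NULL in a compared column never satisfies the condition.
Matched pairs: 14.
Total: 14 rows.

14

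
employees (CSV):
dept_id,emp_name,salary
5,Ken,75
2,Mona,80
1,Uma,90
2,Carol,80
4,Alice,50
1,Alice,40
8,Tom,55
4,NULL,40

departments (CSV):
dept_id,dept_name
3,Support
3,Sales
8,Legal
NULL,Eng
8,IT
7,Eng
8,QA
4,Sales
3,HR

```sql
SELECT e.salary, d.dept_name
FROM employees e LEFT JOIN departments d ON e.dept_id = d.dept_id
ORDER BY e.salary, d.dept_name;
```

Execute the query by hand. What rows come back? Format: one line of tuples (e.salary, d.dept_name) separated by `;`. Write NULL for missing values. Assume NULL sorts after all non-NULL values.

LEFT JOIN keeps every row from `employees`; unmatched rows get NULL for `departments`'s columns.
Matching on e.dept_id = d.dept_id. A NULL in a compared column never satisfies the condition.
- e[0] dept_id=5 → no match; kept with NULLs on the d side.
- e[1] dept_id=2 → no match; kept with NULLs on the d side.
- e[2] dept_id=1 → no match; kept with NULLs on the d side.
- e[3] dept_id=2 → no match; kept with NULLs on the d side.
- e[4] dept_id=4 → 1 match(es) in d → 1 row(s).
- e[5] dept_id=1 → no match; kept with NULLs on the d side.
- e[6] dept_id=8 → 3 match(es) in d → 3 row(s).
- e[7] dept_id=4 → 1 match(es) in d → 1 row(s).
After projecting and ordering:
e.salary | d.dept_name
40 | Sales
40 | NULL
50 | Sales
55 | IT
55 | Legal
55 | QA
75 | NULL
80 | NULL
80 | NULL
90 | NULL

(40, Sales); (40, NULL); (50, Sales); (55, IT); (55, Legal); (55, QA); (75, NULL); (80, NULL); (80, NULL); (90, NULL)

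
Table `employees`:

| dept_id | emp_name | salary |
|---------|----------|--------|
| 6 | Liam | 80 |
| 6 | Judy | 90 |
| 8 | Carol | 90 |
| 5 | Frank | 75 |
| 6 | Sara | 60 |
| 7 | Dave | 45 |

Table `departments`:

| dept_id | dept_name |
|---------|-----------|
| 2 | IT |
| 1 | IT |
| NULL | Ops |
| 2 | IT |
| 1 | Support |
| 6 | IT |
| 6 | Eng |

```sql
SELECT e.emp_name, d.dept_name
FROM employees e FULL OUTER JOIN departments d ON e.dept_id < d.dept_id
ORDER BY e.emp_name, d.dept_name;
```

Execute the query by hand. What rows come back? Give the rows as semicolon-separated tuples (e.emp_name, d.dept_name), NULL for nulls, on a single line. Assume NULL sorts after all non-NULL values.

FULL OUTER JOIN keeps every row from both sides; unmatched rows get NULL for the other side's columns.
Matching on e.dept_id < d.dept_id. A NULL in a compared column never satisfies the condition.
- dept_id=6: no d row matches, row kept with d columns NULL.
- dept_id=6: no d row matches, row kept with d columns NULL.
- dept_id=8: no d row matches, row kept with d columns NULL.
- dept_id=5: 2 matching d row(s), so 2 row(s) emitted.
- dept_id=6: no d row matches, row kept with d columns NULL.
- dept_id=7: no d row matches, row kept with d columns NULL.
- 5 row(s) from d found no e partner → padded with NULL.

(Carol, NULL); (Dave, NULL); (Frank, Eng); (Frank, IT); (Judy, NULL); (Liam, NULL); (Sara, NULL); (NULL, IT); (NULL, IT); (NULL, IT); (NULL, Ops); (NULL, Support)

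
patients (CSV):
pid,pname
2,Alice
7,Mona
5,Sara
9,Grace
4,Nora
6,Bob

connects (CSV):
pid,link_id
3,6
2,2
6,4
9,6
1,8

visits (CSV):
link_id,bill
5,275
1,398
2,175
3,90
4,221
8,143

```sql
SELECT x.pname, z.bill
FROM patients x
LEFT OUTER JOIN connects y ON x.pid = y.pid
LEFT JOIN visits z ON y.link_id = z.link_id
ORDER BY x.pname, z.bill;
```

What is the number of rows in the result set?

6

Evaluate left to right. First `patients x LEFT JOIN connects y` on pid: 6 row(s).
Then LEFT JOIN `visits z` on link_id: each of those 6 rows is kept; rows whose y.link_id has no match in z get NULL for z's columns.
Result: 6 row(s).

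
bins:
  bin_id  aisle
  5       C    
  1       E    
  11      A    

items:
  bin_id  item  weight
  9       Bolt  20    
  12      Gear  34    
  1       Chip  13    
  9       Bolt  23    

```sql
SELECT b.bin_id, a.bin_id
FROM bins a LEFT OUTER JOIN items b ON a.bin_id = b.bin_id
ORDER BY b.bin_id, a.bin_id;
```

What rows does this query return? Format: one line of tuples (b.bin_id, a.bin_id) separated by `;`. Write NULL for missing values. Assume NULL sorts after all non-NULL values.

(1, 1); (NULL, 5); (NULL, 11)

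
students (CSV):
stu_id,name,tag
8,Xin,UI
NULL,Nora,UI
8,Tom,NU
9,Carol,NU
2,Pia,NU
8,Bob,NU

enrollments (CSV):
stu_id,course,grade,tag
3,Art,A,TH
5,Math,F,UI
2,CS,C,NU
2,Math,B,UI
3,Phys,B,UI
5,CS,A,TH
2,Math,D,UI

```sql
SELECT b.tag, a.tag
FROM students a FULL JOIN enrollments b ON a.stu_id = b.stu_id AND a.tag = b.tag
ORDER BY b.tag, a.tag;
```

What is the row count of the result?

12

FULL OUTER JOIN keeps every row from both sides; unmatched rows get NULL for the other side's columns.
Matching on a.stu_id = b.stu_id AND a.tag = b.tag. A NULL in a compared column never satisfies the condition.
Matched pairs: 1; unmatched a rows kept: 5; unmatched b rows kept: 6.
Total: 1 matched + 11 padded = 12 rows.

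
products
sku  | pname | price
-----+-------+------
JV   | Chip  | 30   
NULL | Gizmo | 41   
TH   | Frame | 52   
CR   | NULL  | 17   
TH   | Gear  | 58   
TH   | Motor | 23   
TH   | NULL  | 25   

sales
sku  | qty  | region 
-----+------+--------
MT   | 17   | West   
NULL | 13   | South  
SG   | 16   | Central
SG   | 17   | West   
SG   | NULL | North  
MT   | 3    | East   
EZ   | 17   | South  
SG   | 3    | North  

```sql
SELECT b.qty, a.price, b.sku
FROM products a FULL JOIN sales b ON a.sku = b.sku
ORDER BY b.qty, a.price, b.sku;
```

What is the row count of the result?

15

FULL OUTER JOIN keeps every row from both sides; unmatched rows get NULL for the other side's columns.
Matching on a.sku = b.sku. A NULL in a compared column never satisfies the condition.
- sku=JV: no b row matches, row kept with b columns NULL.
- sku=NULL: no b row matches, row kept with b columns NULL.
- sku=TH: no b row matches, row kept with b columns NULL.
- sku=CR: no b row matches, row kept with b columns NULL.
- sku=TH: no b row matches, row kept with b columns NULL.
- sku=TH: no b row matches, row kept with b columns NULL.
- sku=TH: no b row matches, row kept with b columns NULL.
- 8 row(s) from b found no a partner → padded with NULL.
Total: 0 matched + 15 padded = 15 rows.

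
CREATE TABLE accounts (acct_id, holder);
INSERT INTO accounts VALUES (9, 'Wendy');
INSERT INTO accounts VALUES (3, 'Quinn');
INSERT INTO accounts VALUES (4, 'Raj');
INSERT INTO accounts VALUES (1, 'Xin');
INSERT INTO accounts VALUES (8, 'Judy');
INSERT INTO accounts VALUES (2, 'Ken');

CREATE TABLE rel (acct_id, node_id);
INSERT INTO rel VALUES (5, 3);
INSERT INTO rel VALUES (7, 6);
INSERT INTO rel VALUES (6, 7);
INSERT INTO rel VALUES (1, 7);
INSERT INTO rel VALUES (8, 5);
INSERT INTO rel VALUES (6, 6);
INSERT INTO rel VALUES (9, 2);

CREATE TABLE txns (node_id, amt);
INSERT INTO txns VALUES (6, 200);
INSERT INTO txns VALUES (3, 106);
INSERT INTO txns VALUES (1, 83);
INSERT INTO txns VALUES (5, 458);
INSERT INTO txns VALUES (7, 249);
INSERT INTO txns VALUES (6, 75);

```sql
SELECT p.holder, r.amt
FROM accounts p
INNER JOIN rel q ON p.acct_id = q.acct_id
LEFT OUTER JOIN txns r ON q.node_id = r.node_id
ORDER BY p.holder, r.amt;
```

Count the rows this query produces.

3

Evaluate left to right. First `accounts p INNER JOIN rel q` on acct_id: 3 row(s).
Then LEFT JOIN `txns r` on node_id: each of those 3 rows is kept; rows whose q.node_id has no match in r get NULL for r's columns.
Result: 3 row(s).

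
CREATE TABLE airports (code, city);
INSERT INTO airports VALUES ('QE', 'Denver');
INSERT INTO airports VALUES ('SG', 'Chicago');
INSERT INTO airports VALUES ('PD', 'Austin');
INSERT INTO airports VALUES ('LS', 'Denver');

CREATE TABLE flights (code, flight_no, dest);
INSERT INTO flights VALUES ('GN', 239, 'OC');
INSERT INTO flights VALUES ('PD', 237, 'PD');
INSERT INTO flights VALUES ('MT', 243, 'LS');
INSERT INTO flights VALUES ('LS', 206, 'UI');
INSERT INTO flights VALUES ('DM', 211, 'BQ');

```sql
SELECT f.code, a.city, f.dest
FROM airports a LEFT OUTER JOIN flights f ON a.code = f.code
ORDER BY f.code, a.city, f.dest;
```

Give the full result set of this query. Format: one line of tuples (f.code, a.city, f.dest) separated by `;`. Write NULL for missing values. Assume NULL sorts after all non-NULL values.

LEFT JOIN keeps every row from `airports`; unmatched rows get NULL for `flights`'s columns.
Matching on a.code = f.code.
- a row (code=QE): no match → kept, f columns NULL.
- a row (code=SG): no match → kept, f columns NULL.
- a row (code=PD): matches 1 f row(s) → 1 output row(s).
- a row (code=LS): matches 1 f row(s) → 1 output row(s).
After projecting and ordering:
f.code | a.city | f.dest
LS | Denver | UI
PD | Austin | PD
NULL | Chicago | NULL
NULL | Denver | NULL

(LS, Denver, UI); (PD, Austin, PD); (NULL, Chicago, NULL); (NULL, Denver, NULL)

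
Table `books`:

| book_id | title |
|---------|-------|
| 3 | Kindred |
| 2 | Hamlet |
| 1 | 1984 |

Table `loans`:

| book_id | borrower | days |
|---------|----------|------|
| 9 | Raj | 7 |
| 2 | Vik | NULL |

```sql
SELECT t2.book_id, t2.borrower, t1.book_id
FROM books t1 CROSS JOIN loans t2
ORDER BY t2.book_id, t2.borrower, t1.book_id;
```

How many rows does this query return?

6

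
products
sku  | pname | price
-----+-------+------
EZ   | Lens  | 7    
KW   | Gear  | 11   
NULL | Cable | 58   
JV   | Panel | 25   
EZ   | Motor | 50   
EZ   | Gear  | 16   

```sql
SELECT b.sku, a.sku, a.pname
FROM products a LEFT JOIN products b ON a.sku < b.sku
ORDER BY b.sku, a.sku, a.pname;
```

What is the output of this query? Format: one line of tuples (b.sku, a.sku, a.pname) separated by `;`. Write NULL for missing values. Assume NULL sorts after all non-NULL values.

(JV, EZ, Gear); (JV, EZ, Lens); (JV, EZ, Motor); (KW, EZ, Gear); (KW, EZ, Lens); (KW, EZ, Motor); (KW, JV, Panel); (NULL, KW, Gear); (NULL, NULL, Cable)

LEFT JOIN keeps every row from `products a`; unmatched rows get NULL for `products b`'s columns.
Matching on a.sku < b.sku. A NULL in a compared column never satisfies the condition.
- a (sku=EZ) pairs with 2 row(s) of b.
- a (sku=KW) has no partner → padded with NULL.
- a (sku=NULL) has no partner → padded with NULL.
- a (sku=JV) pairs with 1 row(s) of b.
- a (sku=EZ) pairs with 2 row(s) of b.
- a (sku=EZ) pairs with 2 row(s) of b.
After projecting and ordering:
b.sku | a.sku | a.pname
JV | EZ | Gear
JV | EZ | Lens
JV | EZ | Motor
KW | EZ | Gear
KW | EZ | Lens
KW | EZ | Motor
KW | JV | Panel
NULL | KW | Gear
NULL | NULL | Cable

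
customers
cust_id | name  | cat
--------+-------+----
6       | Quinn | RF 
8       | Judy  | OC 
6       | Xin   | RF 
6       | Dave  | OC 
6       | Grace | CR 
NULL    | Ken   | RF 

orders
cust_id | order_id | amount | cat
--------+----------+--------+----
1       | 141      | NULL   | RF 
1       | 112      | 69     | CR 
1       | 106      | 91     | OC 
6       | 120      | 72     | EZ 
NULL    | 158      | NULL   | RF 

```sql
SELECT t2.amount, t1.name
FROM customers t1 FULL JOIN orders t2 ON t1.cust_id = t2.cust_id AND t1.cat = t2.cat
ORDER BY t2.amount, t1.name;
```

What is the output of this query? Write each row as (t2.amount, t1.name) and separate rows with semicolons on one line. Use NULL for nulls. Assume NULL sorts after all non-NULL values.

FULL OUTER JOIN keeps every row from both sides; unmatched rows get NULL for the other side's columns.
Matching on t1.cust_id = t2.cust_id AND t1.cat = t2.cat. A NULL in a compared column never satisfies the condition.
- t1[0] cust_id=6, cat=RF → no match; kept with NULLs on the t2 side.
- t1[1] cust_id=8, cat=OC → no match; kept with NULLs on the t2 side.
- t1[2] cust_id=6, cat=RF → no match; kept with NULLs on the t2 side.
- t1[3] cust_id=6, cat=OC → no match; kept with NULLs on the t2 side.
- t1[4] cust_id=6, cat=CR → no match; kept with NULLs on the t2 side.
- t1[5] cust_id=NULL, cat=RF → no match; kept with NULLs on the t2 side.
- plus 5 unmatched t2 row(s), each kept with NULL t1 columns.

(69, NULL); (72, NULL); (91, NULL); (NULL, Dave); (NULL, Grace); (NULL, Judy); (NULL, Ken); (NULL, Quinn); (NULL, Xin); (NULL, NULL); (NULL, NULL)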